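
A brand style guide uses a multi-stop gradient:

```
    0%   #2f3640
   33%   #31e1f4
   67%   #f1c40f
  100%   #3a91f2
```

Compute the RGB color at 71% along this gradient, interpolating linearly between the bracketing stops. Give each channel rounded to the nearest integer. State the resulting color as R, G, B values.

71% lies between the 67% and 100% stops, so the local fraction is t = (71 − 67)/(100 − 67) = 4/33 ≈ 0.1212.
#f1c40f → (241, 196, 15); #3a91f2 → (58, 145, 242).
R = 241 + 0.1212 × (58 − 241) = 218.82 → 219
G = 196 + 0.1212 × (145 − 196) = 189.819 → 190
B = 15 + 0.1212 × (242 − 15) = 42.512 → 43

(219, 190, 43)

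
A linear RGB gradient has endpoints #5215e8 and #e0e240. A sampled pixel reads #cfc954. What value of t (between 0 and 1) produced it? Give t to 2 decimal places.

0.88

Invert the lerp on the G channel (largest span, 205): t = (201 − 21) / (226 − 21) = 180/205 = 0.87805.
Check on R: (207 − 82)/(224 − 82) = 0.8803 ✓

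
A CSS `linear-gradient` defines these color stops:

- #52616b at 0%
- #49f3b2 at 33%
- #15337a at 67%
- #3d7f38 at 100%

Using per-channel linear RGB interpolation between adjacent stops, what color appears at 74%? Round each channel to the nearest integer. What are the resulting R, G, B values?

74% lies between the 67% and 100% stops, so the local fraction is t = (74 − 67)/(100 − 67) = 7/33 ≈ 0.2121.
#15337a → (21, 51, 122); #3d7f38 → (61, 127, 56).
R = 21 + 0.2121 × (61 − 21) = 29.484 → 29
G = 51 + 0.2121 × (127 − 51) = 67.12 → 67
B = 122 + 0.2121 × (56 − 122) = 108.001 → 108

(29, 67, 108)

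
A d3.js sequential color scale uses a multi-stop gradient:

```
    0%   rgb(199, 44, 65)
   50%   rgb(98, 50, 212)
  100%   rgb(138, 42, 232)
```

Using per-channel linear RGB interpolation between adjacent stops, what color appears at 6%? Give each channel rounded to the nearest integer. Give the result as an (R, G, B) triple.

(187, 45, 83)

6% lies between the 0% and 50% stops, so the local fraction is t = (6 − 0)/(50 − 0) = 6/50 ≈ 0.12.
R = 199 + 0.12 × (98 − 199) = 186.88 → 187
G = 44 + 0.12 × (50 − 44) = 44.72 → 45
B = 65 + 0.12 × (212 − 65) = 82.64 → 83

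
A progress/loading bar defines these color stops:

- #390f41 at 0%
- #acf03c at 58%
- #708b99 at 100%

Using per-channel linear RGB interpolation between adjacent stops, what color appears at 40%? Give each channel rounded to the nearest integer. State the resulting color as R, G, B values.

40% lies between the 0% and 58% stops, so the local fraction is t = (40 − 0)/(58 − 0) = 40/58 ≈ 0.6897.
#390f41 → (57, 15, 65); #acf03c → (172, 240, 60).
R = 57 + 0.6897 × (172 − 57) = 136.315 → 136
G = 15 + 0.6897 × (240 − 15) = 170.183 → 170
B = 65 + 0.6897 × (60 − 65) = 61.551 → 62

(136, 170, 62)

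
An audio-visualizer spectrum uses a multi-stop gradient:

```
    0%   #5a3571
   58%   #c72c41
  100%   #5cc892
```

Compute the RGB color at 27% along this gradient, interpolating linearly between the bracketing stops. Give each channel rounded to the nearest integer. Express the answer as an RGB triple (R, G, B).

(141, 49, 91)

27% lies between the 0% and 58% stops, so the local fraction is t = (27 − 0)/(58 − 0) = 27/58 ≈ 0.4655.
#5a3571 → (90, 53, 113); #c72c41 → (199, 44, 65).
R = 90 + 0.4655 × (199 − 90) = 140.739 → 141
G = 53 + 0.4655 × (44 − 53) = 48.81 → 49
B = 113 + 0.4655 × (65 − 113) = 90.656 → 91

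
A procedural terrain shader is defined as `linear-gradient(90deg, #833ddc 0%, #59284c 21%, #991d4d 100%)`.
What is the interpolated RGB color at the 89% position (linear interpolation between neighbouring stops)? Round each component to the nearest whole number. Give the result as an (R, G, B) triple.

(144, 31, 77)

89% lies between the 21% and 100% stops, so the local fraction is t = (89 − 21)/(100 − 21) = 68/79 ≈ 0.8608.
#59284c → (89, 40, 76); #991d4d → (153, 29, 77).
R = 89 + 0.8608 × (153 − 89) = 144.091 → 144
G = 40 + 0.8608 × (29 − 40) = 30.531 → 31
B = 76 + 0.8608 × (77 − 76) = 76.861 → 77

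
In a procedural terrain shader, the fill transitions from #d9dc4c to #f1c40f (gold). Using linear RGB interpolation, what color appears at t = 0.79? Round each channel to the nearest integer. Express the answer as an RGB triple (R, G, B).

#d9dc4c → (217, 220, 76); #f1c40f → (241, 196, 15).
R = 217 + 0.79 × (241 − 217) = 217 + 0.79 × 24 = 235.96 → 236
G = 220 + 0.79 × (196 − 220) = 220 + 0.79 × -24 = 201.04 → 201
B = 76 + 0.79 × (15 − 76) = 76 + 0.79 × -61 = 27.81 → 28

(236, 201, 28)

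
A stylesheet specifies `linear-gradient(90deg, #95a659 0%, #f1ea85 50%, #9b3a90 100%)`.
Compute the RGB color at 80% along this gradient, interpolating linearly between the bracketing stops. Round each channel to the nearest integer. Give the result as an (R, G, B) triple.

(189, 128, 140)

80% lies between the 50% and 100% stops, so the local fraction is t = (80 − 50)/(100 − 50) = 30/50 ≈ 0.6.
#f1ea85 → (241, 234, 133); #9b3a90 → (155, 58, 144).
R = 241 + 0.6 × (155 − 241) = 189.4 → 189
G = 234 + 0.6 × (58 − 234) = 128.4 → 128
B = 133 + 0.6 × (144 − 133) = 139.6 → 140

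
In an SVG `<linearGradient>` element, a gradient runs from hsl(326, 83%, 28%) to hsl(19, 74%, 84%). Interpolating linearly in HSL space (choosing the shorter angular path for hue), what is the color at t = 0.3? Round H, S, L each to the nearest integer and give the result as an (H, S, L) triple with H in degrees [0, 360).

Hue: 19 − 326 = -307°, but |-307| > 180 so the shorter arc goes the other way: Δh = -307 + 360 = 53°.
H = 326 + 0.3 × (53) = 341.9 → 342°
S = 83 + 0.3 × (74 − 83) = 80.3 → 80%
L = 28 + 0.3 × (84 − 28) = 44.8 → 45%

(342, 80, 45)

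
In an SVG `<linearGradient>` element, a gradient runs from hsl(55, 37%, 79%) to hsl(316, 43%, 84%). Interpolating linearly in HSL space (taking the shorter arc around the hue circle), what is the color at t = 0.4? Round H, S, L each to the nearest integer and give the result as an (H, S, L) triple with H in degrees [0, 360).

(15, 39, 81)

Hue: 316 − 55 = 261°, but |261| > 180 so the shorter arc goes the other way: Δh = 261 − 360 = -99°.
H = 55 + 0.4 × (-99) = 15.4 → 15°
S = 37 + 0.4 × (43 − 37) = 39.4 → 39%
L = 79 + 0.4 × (84 − 79) = 81 → 81%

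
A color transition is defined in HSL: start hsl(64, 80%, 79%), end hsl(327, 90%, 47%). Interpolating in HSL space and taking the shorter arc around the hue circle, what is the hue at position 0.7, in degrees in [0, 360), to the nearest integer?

356

Hue: 327 − 64 = 263°, but |263| > 180 so the shorter arc goes the other way: Δh = 263 − 360 = -97°.
H = 64 + 0.7 × (-97) = -3.9 → -4 → -4 mod 360 = 356°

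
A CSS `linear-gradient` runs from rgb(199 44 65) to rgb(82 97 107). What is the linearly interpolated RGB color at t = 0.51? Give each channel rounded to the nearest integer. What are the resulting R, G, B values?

R = 199 + 0.51 × (82 − 199) = 199 + 0.51 × -117 = 139.33 → 139
G = 44 + 0.51 × (97 − 44) = 44 + 0.51 × 53 = 71.03 → 71
B = 65 + 0.51 × (107 − 65) = 65 + 0.51 × 42 = 86.42 → 86

(139, 71, 86)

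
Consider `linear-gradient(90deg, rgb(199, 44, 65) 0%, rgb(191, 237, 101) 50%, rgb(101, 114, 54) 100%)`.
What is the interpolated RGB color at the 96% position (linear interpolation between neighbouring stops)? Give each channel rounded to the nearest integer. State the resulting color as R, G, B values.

(108, 124, 58)

96% lies between the 50% and 100% stops, so the local fraction is t = (96 − 50)/(100 − 50) = 46/50 ≈ 0.92.
R = 191 + 0.92 × (101 − 191) = 108.2 → 108
G = 237 + 0.92 × (114 − 237) = 123.84 → 124
B = 101 + 0.92 × (54 − 101) = 57.76 → 58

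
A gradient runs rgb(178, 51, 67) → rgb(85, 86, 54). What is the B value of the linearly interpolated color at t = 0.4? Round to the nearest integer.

62

B = 67 + 0.4 × (54 − 67) = 61.8 → 62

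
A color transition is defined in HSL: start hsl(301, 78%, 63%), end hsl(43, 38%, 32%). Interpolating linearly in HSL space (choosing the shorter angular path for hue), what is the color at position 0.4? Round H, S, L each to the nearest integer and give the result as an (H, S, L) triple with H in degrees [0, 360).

Hue: 43 − 301 = -258°, but |-258| > 180 so the shorter arc goes the other way: Δh = -258 + 360 = 102°.
H = 301 + 0.4 × (102) = 341.8 → 342°
S = 78 + 0.4 × (38 − 78) = 62 → 62%
L = 63 + 0.4 × (32 − 63) = 50.6 → 51%

(342, 62, 51)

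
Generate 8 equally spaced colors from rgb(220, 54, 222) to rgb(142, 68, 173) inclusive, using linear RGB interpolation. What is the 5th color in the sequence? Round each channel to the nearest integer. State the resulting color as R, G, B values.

With 8 swatches and endpoints inclusive, swatch 5 sits at t = (5 − 1)/(8 − 1) = 4/7 ≈ 0.5714.
R = 220 + 0.5714 × (142 − 220) = 175.431 → 175
G = 54 + 0.5714 × (68 − 54) = 62 → 62
B = 222 + 0.5714 × (173 − 222) = 194.001 → 194

(175, 62, 194)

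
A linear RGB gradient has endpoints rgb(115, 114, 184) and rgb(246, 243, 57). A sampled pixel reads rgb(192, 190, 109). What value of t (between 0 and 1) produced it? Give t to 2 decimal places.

0.59

Invert the lerp on the R channel (largest span, 131): t = (192 − 115) / (246 − 115) = 77/131 = 0.58779.
Check on G: (190 − 114)/(243 − 114) = 0.5891 ✓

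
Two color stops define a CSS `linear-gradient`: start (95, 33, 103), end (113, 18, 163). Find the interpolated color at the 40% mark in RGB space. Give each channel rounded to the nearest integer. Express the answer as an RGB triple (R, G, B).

(102, 27, 127)

40% corresponds to t = 0.4.
R = 95 + 0.4 × (113 − 95) = 95 + 0.4 × 18 = 102.2 → 102
G = 33 + 0.4 × (18 − 33) = 33 + 0.4 × -15 = 27 → 27
B = 103 + 0.4 × (163 − 103) = 103 + 0.4 × 60 = 127 → 127
So the blended color is (102, 27, 127), about #661b7f.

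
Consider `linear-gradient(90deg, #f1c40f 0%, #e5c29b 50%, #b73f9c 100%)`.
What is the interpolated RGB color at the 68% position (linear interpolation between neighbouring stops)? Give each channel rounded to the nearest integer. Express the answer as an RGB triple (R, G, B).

(212, 147, 155)

68% lies between the 50% and 100% stops, so the local fraction is t = (68 − 50)/(100 − 50) = 18/50 ≈ 0.36.
#e5c29b → (229, 194, 155); #b73f9c → (183, 63, 156).
R = 229 + 0.36 × (183 − 229) = 212.44 → 212
G = 194 + 0.36 × (63 − 194) = 146.84 → 147
B = 155 + 0.36 × (156 − 155) = 155.36 → 155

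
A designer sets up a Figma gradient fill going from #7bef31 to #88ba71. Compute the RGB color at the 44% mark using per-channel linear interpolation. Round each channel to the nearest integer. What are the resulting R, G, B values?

(129, 216, 77)

#7bef31 → (123, 239, 49); #88ba71 → (136, 186, 113).
44% corresponds to t = 0.44.
R = 123 + 0.44 × (136 − 123) = 123 + 0.44 × 13 = 128.72 → 129
G = 239 + 0.44 × (186 − 239) = 239 + 0.44 × -53 = 215.68 → 216
B = 49 + 0.44 × (113 − 49) = 49 + 0.44 × 64 = 77.16 → 77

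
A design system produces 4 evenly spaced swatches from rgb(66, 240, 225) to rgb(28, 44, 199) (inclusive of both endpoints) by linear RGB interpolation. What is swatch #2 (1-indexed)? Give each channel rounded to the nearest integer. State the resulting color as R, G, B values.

With 4 swatches and endpoints inclusive, swatch 2 sits at t = (2 − 1)/(4 − 1) = 1/3 ≈ 0.3333.
R = 66 + 0.3333 × (28 − 66) = 53.335 → 53
G = 240 + 0.3333 × (44 − 240) = 174.673 → 175
B = 225 + 0.3333 × (199 − 225) = 216.334 → 216

(53, 175, 216)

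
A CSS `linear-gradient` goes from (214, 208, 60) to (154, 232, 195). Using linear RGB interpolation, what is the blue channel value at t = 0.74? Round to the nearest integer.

B = 60 + 0.74 × (195 − 60) = 159.9 → 160

160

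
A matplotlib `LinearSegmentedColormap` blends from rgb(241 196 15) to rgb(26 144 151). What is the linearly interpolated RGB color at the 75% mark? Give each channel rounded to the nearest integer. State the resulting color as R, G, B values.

(80, 157, 117)

75% corresponds to t = 0.75.
R = 241 + 0.75 × (26 − 241) = 241 + 0.75 × -215 = 79.75 → 80
G = 196 + 0.75 × (144 − 196) = 196 + 0.75 × -52 = 157 → 157
B = 15 + 0.75 × (151 − 15) = 15 + 0.75 × 136 = 117 → 117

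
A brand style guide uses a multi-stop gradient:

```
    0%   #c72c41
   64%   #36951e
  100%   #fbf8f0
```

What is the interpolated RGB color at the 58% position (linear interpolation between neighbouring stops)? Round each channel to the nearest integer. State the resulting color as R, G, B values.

58% lies between the 0% and 64% stops, so the local fraction is t = (58 − 0)/(64 − 0) = 58/64 ≈ 0.9062.
#c72c41 → (199, 44, 65); #36951e → (54, 149, 30).
R = 199 + 0.9062 × (54 − 199) = 67.601 → 68
G = 44 + 0.9062 × (149 − 44) = 139.151 → 139
B = 65 + 0.9062 × (30 − 65) = 33.283 → 33

(68, 139, 33)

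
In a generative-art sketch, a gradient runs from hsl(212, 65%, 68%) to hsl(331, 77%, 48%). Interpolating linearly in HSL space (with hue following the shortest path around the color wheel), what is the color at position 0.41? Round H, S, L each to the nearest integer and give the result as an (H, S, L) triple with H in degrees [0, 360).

Hue arc: Δh = 331 − 212 = 119° (|Δh| ≤ 180, already the shorter path).
H = 212 + 0.41 × (119) = 260.79 → 261°
S = 65 + 0.41 × (77 − 65) = 69.92 → 70%
L = 68 + 0.41 × (48 − 68) = 59.8 → 60%

(261, 70, 60)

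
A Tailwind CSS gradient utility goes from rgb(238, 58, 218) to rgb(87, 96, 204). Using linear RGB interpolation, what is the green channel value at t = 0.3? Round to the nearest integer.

69

G = 58 + 0.3 × (96 − 58) = 69.4 → 69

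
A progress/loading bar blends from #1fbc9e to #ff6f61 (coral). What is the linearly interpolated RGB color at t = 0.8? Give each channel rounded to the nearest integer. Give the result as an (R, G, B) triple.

#1fbc9e → (31, 188, 158); #ff6f61 → (255, 111, 97).
R = 31 + 0.8 × (255 − 31) = 31 + 0.8 × 224 = 210.2 → 210
G = 188 + 0.8 × (111 − 188) = 188 + 0.8 × -77 = 126.4 → 126
B = 158 + 0.8 × (97 − 158) = 158 + 0.8 × -61 = 109.2 → 109

(210, 126, 109)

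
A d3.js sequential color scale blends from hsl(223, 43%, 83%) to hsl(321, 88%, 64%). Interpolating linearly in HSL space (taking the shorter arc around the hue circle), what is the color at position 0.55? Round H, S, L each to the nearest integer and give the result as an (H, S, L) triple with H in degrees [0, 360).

Hue arc: Δh = 321 − 223 = 98° (|Δh| ≤ 180, already the shorter path).
H = 223 + 0.55 × (98) = 276.9 → 277°
S = 43 + 0.55 × (88 − 43) = 67.75 → 68%
L = 83 + 0.55 × (64 − 83) = 72.55 → 73%

(277, 68, 73)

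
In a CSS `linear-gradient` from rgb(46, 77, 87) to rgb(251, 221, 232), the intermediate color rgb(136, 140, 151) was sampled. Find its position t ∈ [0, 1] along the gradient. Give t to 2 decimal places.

0.44

Invert the lerp on the R channel (largest span, 205): t = (136 − 46) / (251 − 46) = 90/205 = 0.43902.
Check on G: (140 − 77)/(221 − 77) = 0.4375 ✓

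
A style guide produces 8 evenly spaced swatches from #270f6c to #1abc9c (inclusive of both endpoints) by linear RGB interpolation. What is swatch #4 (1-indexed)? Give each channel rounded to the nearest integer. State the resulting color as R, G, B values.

With 8 swatches and endpoints inclusive, swatch 4 sits at t = (4 − 1)/(8 − 1) = 3/7 ≈ 0.4286.
#270f6c → (39, 15, 108); #1abc9c → (26, 188, 156).
R = 39 + 0.4286 × (26 − 39) = 33.428 → 33
G = 15 + 0.4286 × (188 − 15) = 89.148 → 89
B = 108 + 0.4286 × (156 − 108) = 128.573 → 129

(33, 89, 129)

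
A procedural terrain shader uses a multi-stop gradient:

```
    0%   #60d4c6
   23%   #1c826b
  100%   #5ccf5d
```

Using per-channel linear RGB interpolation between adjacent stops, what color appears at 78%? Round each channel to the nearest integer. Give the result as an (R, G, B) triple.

(74, 185, 97)

78% lies between the 23% and 100% stops, so the local fraction is t = (78 − 23)/(100 − 23) = 55/77 ≈ 0.7143.
#1c826b → (28, 130, 107); #5ccf5d → (92, 207, 93).
R = 28 + 0.7143 × (92 − 28) = 73.715 → 74
G = 130 + 0.7143 × (207 − 130) = 185.001 → 185
B = 107 + 0.7143 × (93 − 107) = 97 → 97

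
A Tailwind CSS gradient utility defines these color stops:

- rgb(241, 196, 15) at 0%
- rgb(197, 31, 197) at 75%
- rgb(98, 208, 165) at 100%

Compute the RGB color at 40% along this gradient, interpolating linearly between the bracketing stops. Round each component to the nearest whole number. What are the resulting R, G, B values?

(218, 108, 112)

40% lies between the 0% and 75% stops, so the local fraction is t = (40 − 0)/(75 − 0) = 40/75 ≈ 0.5333.
R = 241 + 0.5333 × (197 − 241) = 217.535 → 218
G = 196 + 0.5333 × (31 − 196) = 108.005 → 108
B = 15 + 0.5333 × (197 − 15) = 112.061 → 112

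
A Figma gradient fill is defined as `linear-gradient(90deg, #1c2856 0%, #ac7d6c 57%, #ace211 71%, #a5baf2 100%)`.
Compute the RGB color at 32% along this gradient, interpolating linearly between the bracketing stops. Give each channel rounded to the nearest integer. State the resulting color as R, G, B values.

32% lies between the 0% and 57% stops, so the local fraction is t = (32 − 0)/(57 − 0) = 32/57 ≈ 0.5614.
#1c2856 → (28, 40, 86); #ac7d6c → (172, 125, 108).
R = 28 + 0.5614 × (172 − 28) = 108.842 → 109
G = 40 + 0.5614 × (125 − 40) = 87.719 → 88
B = 86 + 0.5614 × (108 − 86) = 98.351 → 98

(109, 88, 98)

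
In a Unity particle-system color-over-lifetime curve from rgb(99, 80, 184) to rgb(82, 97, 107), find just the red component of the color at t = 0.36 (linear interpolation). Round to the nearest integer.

93

R = 99 + 0.36 × (82 − 99) = 92.88 → 93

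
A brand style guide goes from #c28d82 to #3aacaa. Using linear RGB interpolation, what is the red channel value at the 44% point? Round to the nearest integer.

134

R₁ = 194 (from #c28d82), R₂ = 58 (from #3aacaa).
R = 194 + 0.44 × (58 − 194) = 134.16 → 134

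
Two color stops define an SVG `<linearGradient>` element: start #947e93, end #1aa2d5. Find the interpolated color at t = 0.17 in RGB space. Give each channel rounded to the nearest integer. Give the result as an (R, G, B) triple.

#947e93 → (148, 126, 147); #1aa2d5 → (26, 162, 213).
R = 148 + 0.17 × (26 − 148) = 148 + 0.17 × -122 = 127.26 → 127
G = 126 + 0.17 × (162 − 126) = 126 + 0.17 × 36 = 132.12 → 132
B = 147 + 0.17 × (213 − 147) = 147 + 0.17 × 66 = 158.22 → 158
So the blended color is (127, 132, 158), about #7f849e.

(127, 132, 158)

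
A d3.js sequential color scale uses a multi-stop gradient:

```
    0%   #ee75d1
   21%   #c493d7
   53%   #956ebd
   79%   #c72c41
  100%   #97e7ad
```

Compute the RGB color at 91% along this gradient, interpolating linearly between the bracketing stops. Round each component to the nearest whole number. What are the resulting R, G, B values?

(172, 151, 127)

91% lies between the 79% and 100% stops, so the local fraction is t = (91 − 79)/(100 − 79) = 12/21 ≈ 0.5714.
#c72c41 → (199, 44, 65); #97e7ad → (151, 231, 173).
R = 199 + 0.5714 × (151 − 199) = 171.573 → 172
G = 44 + 0.5714 × (231 − 44) = 150.852 → 151
B = 65 + 0.5714 × (173 − 65) = 126.711 → 127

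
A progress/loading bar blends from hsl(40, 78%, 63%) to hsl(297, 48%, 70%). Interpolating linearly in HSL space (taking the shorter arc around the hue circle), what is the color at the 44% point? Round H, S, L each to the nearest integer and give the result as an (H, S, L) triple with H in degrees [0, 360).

(355, 65, 66)

Hue: 297 − 40 = 257°, but |257| > 180 so the shorter arc goes the other way: Δh = 257 − 360 = -103°.
H = 40 + 0.44 × (-103) = -5.32 → -5 → -5 mod 360 = 355°
S = 78 + 0.44 × (48 − 78) = 64.8 → 65%
L = 63 + 0.44 × (70 − 63) = 66.08 → 66%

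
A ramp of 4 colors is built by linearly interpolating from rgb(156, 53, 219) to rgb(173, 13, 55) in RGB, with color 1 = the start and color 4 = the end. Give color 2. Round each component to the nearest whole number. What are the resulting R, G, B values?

(162, 40, 164)

With 4 swatches and endpoints inclusive, swatch 2 sits at t = (2 − 1)/(4 − 1) = 1/3 ≈ 0.3333.
R = 156 + 0.3333 × (173 − 156) = 161.666 → 162
G = 53 + 0.3333 × (13 − 53) = 39.668 → 40
B = 219 + 0.3333 × (55 − 219) = 164.339 → 164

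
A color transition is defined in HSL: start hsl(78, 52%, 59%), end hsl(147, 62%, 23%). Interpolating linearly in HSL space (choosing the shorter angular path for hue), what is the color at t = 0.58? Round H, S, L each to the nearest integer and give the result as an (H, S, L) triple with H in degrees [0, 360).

Hue arc: Δh = 147 − 78 = 69° (|Δh| ≤ 180, already the shorter path).
H = 78 + 0.58 × (69) = 118.02 → 118°
S = 52 + 0.58 × (62 − 52) = 57.8 → 58%
L = 59 + 0.58 × (23 − 59) = 38.12 → 38%

(118, 58, 38)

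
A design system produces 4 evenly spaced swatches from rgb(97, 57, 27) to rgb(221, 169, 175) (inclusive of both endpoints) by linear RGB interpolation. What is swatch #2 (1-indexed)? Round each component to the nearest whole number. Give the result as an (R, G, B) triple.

With 4 swatches and endpoints inclusive, swatch 2 sits at t = (2 − 1)/(4 − 1) = 1/3 ≈ 0.3333.
R = 97 + 0.3333 × (221 − 97) = 138.329 → 138
G = 57 + 0.3333 × (169 − 57) = 94.33 → 94
B = 27 + 0.3333 × (175 − 27) = 76.328 → 76

(138, 94, 76)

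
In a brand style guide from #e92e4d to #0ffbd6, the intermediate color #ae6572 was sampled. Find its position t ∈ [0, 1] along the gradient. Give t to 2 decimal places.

0.27

Invert the lerp on the R channel (largest span, 218): t = (174 − 233) / (15 − 233) = -59/-218 = 0.27064.
Check on G: (101 − 46)/(251 − 46) = 0.2683 ✓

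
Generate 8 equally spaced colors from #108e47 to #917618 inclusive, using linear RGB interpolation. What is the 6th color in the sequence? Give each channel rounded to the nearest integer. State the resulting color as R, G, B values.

With 8 swatches and endpoints inclusive, swatch 6 sits at t = (6 − 1)/(8 − 1) = 5/7 ≈ 0.7143.
#108e47 → (16, 142, 71); #917618 → (145, 118, 24).
R = 16 + 0.7143 × (145 − 16) = 108.145 → 108
G = 142 + 0.7143 × (118 − 142) = 124.857 → 125
B = 71 + 0.7143 × (24 − 71) = 37.428 → 37

(108, 125, 37)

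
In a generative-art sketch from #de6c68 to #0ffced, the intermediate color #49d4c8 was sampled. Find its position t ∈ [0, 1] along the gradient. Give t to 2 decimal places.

0.72

Invert the lerp on the R channel (largest span, 207): t = (73 − 222) / (15 − 222) = -149/-207 = 0.71981.
Check on G: (212 − 108)/(252 − 108) = 0.7222 ✓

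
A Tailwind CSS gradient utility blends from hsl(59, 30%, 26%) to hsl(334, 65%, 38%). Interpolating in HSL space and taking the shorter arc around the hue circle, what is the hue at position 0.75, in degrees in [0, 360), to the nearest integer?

355

Hue: 334 − 59 = 275°, but |275| > 180 so the shorter arc goes the other way: Δh = 275 − 360 = -85°.
H = 59 + 0.75 × (-85) = -4.75 → -5 → -5 mod 360 = 355°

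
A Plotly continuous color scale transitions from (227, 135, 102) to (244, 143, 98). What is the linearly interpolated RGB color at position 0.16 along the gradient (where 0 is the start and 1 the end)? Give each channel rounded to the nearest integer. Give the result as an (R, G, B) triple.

R = 227 + 0.16 × (244 − 227) = 227 + 0.16 × 17 = 229.72 → 230
G = 135 + 0.16 × (143 − 135) = 135 + 0.16 × 8 = 136.28 → 136
B = 102 + 0.16 × (98 − 102) = 102 + 0.16 × -4 = 101.36 → 101

(230, 136, 101)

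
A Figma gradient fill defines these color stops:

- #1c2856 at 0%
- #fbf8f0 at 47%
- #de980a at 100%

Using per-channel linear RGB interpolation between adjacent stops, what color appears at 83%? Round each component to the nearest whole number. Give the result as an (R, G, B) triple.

83% lies between the 47% and 100% stops, so the local fraction is t = (83 − 47)/(100 − 47) = 36/53 ≈ 0.6792.
#fbf8f0 → (251, 248, 240); #de980a → (222, 152, 10).
R = 251 + 0.6792 × (222 − 251) = 231.303 → 231
G = 248 + 0.6792 × (152 − 248) = 182.797 → 183
B = 240 + 0.6792 × (10 − 240) = 83.784 → 84

(231, 183, 84)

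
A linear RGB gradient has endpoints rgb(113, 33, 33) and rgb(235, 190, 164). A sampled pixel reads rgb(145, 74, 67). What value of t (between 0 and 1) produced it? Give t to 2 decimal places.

0.26

Invert the lerp on the G channel (largest span, 157): t = (74 − 33) / (190 − 33) = 41/157 = 0.26115.
Check on R: (145 − 113)/(235 − 113) = 0.2623 ✓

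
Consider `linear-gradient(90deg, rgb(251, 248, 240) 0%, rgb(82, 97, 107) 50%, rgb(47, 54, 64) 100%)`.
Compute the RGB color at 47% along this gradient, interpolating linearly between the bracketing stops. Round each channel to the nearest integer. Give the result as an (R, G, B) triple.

47% lies between the 0% and 50% stops, so the local fraction is t = (47 − 0)/(50 − 0) = 47/50 ≈ 0.94.
R = 251 + 0.94 × (82 − 251) = 92.14 → 92
G = 248 + 0.94 × (97 − 248) = 106.06 → 106
B = 240 + 0.94 × (107 − 240) = 114.98 → 115

(92, 106, 115)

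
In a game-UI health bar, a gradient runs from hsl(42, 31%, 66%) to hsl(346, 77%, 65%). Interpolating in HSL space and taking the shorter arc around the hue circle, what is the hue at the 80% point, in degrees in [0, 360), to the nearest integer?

Hue: 346 − 42 = 304°, but |304| > 180 so the shorter arc goes the other way: Δh = 304 − 360 = -56°.
H = 42 + 0.8 × (-56) = -2.8 → -3 → -3 mod 360 = 357°

357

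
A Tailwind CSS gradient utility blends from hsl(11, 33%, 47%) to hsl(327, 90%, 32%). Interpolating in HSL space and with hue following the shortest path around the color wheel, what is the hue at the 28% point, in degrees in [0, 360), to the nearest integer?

359

Hue: 327 − 11 = 316°, but |316| > 180 so the shorter arc goes the other way: Δh = 316 − 360 = -44°.
H = 11 + 0.28 × (-44) = -1.32 → -1 → -1 mod 360 = 359°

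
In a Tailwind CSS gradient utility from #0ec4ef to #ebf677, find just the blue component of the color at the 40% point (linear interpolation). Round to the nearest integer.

B₁ = 239 (from #0ec4ef), B₂ = 119 (from #ebf677).
B = 239 + 0.4 × (119 − 239) = 191 → 191

191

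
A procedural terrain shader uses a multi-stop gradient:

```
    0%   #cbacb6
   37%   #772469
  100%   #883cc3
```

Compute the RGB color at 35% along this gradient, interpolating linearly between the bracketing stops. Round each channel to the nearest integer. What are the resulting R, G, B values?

35% lies between the 0% and 37% stops, so the local fraction is t = (35 − 0)/(37 − 0) = 35/37 ≈ 0.9459.
#cbacb6 → (203, 172, 182); #772469 → (119, 36, 105).
R = 203 + 0.9459 × (119 − 203) = 123.544 → 124
G = 172 + 0.9459 × (36 − 172) = 43.358 → 43
B = 182 + 0.9459 × (105 − 182) = 109.166 → 109

(124, 43, 109)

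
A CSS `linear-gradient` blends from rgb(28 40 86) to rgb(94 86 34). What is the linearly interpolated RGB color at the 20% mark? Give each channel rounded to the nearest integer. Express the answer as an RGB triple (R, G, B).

20% corresponds to t = 0.2.
R = 28 + 0.2 × (94 − 28) = 28 + 0.2 × 66 = 41.2 → 41
G = 40 + 0.2 × (86 − 40) = 40 + 0.2 × 46 = 49.2 → 49
B = 86 + 0.2 × (34 − 86) = 86 + 0.2 × -52 = 75.6 → 76
So the blended color is (41, 49, 76), about #29314c.

(41, 49, 76)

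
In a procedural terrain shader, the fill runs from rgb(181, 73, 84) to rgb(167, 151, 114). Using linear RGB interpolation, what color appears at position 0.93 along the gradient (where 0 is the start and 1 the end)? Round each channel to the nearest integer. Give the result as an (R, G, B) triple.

R = 181 + 0.93 × (167 − 181) = 181 + 0.93 × -14 = 167.98 → 168
G = 73 + 0.93 × (151 − 73) = 73 + 0.93 × 78 = 145.54 → 146
B = 84 + 0.93 × (114 − 84) = 84 + 0.93 × 30 = 111.9 → 112
So the blended color is (168, 146, 112), about #a89270.

(168, 146, 112)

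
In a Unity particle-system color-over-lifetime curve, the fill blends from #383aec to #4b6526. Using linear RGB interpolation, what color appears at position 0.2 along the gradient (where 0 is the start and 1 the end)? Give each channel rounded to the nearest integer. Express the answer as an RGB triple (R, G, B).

#383aec → (56, 58, 236); #4b6526 → (75, 101, 38).
R = 56 + 0.2 × (75 − 56) = 56 + 0.2 × 19 = 59.8 → 60
G = 58 + 0.2 × (101 − 58) = 58 + 0.2 × 43 = 66.6 → 67
B = 236 + 0.2 × (38 − 236) = 236 + 0.2 × -198 = 196.4 → 196

(60, 67, 196)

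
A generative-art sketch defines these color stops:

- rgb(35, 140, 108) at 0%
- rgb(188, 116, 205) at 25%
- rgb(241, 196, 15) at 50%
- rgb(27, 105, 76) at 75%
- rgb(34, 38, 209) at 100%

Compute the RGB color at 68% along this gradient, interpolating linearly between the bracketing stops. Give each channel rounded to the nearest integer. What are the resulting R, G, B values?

(87, 130, 59)

68% lies between the 50% and 75% stops, so the local fraction is t = (68 − 50)/(75 − 50) = 18/25 ≈ 0.72.
R = 241 + 0.72 × (27 − 241) = 86.92 → 87
G = 196 + 0.72 × (105 − 196) = 130.48 → 130
B = 15 + 0.72 × (76 − 15) = 58.92 → 59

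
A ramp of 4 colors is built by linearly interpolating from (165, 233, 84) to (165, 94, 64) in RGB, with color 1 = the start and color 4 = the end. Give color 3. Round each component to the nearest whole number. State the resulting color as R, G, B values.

With 4 swatches and endpoints inclusive, swatch 3 sits at t = (3 − 1)/(4 − 1) = 2/3 ≈ 0.6667.
R = 165 + 0.6667 × (165 − 165) = 165 → 165
G = 233 + 0.6667 × (94 − 233) = 140.329 → 140
B = 84 + 0.6667 × (64 − 84) = 70.666 → 71

(165, 140, 71)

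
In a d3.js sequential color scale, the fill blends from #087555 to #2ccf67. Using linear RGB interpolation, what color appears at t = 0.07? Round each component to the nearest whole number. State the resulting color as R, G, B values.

(11, 123, 86)

#087555 → (8, 117, 85); #2ccf67 → (44, 207, 103).
R = 8 + 0.07 × (44 − 8) = 8 + 0.07 × 36 = 10.52 → 11
G = 117 + 0.07 × (207 − 117) = 117 + 0.07 × 90 = 123.3 → 123
B = 85 + 0.07 × (103 − 85) = 85 + 0.07 × 18 = 86.26 → 86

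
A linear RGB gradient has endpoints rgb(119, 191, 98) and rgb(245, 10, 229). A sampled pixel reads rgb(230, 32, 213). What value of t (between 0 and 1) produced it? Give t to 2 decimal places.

Invert the lerp on the G channel (largest span, 181): t = (32 − 191) / (10 − 191) = -159/-181 = 0.87845.
Check on R: (230 − 119)/(245 − 119) = 0.881 ✓

0.88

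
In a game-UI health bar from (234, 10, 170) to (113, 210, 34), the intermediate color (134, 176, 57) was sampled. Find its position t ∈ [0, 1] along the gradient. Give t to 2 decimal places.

Invert the lerp on the G channel (largest span, 200): t = (176 − 10) / (210 − 10) = 166/200 = 0.83.
Check on R: (134 − 234)/(113 − 234) = 0.8264 ✓

0.83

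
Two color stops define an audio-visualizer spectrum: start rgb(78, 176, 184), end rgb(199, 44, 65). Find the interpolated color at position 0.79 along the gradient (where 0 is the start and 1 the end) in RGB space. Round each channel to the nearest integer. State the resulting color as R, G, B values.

(174, 72, 90)

R = 78 + 0.79 × (199 − 78) = 78 + 0.79 × 121 = 173.59 → 174
G = 176 + 0.79 × (44 − 176) = 176 + 0.79 × -132 = 71.72 → 72
B = 184 + 0.79 × (65 − 184) = 184 + 0.79 × -119 = 89.99 → 90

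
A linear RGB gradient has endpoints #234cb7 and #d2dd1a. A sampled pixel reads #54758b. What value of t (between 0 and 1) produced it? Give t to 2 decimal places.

Invert the lerp on the R channel (largest span, 175): t = (84 − 35) / (210 − 35) = 49/175 = 0.28.
Check on G: (117 − 76)/(221 − 76) = 0.2828 ✓

0.28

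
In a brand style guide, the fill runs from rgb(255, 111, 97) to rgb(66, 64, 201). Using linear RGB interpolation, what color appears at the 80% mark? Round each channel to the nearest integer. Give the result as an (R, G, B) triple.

(104, 73, 180)

80% corresponds to t = 0.8.
R = 255 + 0.8 × (66 − 255) = 255 + 0.8 × -189 = 103.8 → 104
G = 111 + 0.8 × (64 − 111) = 111 + 0.8 × -47 = 73.4 → 73
B = 97 + 0.8 × (201 − 97) = 97 + 0.8 × 104 = 180.2 → 180
So the blended color is (104, 73, 180), about #6849b4.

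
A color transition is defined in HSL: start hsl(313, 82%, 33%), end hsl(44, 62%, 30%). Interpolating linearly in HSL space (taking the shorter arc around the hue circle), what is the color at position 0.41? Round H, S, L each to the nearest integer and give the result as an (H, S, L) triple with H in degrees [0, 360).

Hue: 44 − 313 = -269°, but |-269| > 180 so the shorter arc goes the other way: Δh = -269 + 360 = 91°.
H = 313 + 0.41 × (91) = 350.31 → 350°
S = 82 + 0.41 × (62 − 82) = 73.8 → 74%
L = 33 + 0.41 × (30 − 33) = 31.77 → 32%

(350, 74, 32)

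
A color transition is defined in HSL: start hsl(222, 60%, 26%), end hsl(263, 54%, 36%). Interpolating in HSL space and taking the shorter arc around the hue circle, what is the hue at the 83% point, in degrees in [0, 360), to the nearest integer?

256

Hue arc: Δh = 263 − 222 = 41° (|Δh| ≤ 180, already the shorter path).
H = 222 + 0.83 × (41) = 256.03 → 256°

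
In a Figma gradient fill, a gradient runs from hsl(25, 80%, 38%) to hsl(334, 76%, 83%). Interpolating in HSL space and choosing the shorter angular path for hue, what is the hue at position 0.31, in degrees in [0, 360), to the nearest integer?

9

Hue: 334 − 25 = 309°, but |309| > 180 so the shorter arc goes the other way: Δh = 309 − 360 = -51°.
H = 25 + 0.31 × (-51) = 9.19 → 9°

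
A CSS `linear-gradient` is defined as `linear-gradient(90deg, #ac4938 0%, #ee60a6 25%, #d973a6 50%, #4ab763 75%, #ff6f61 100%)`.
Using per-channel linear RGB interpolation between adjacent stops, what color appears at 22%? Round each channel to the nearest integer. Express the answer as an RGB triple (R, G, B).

22% lies between the 0% and 25% stops, so the local fraction is t = (22 − 0)/(25 − 0) = 22/25 ≈ 0.88.
#ac4938 → (172, 73, 56); #ee60a6 → (238, 96, 166).
R = 172 + 0.88 × (238 − 172) = 230.08 → 230
G = 73 + 0.88 × (96 − 73) = 93.24 → 93
B = 56 + 0.88 × (166 − 56) = 152.8 → 153

(230, 93, 153)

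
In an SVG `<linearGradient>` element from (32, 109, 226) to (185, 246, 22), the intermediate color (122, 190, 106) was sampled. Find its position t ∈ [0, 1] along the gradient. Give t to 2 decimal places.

0.59

Invert the lerp on the B channel (largest span, 204): t = (106 − 226) / (22 − 226) = -120/-204 = 0.58824.
Check on R: (122 − 32)/(185 − 32) = 0.5882 ✓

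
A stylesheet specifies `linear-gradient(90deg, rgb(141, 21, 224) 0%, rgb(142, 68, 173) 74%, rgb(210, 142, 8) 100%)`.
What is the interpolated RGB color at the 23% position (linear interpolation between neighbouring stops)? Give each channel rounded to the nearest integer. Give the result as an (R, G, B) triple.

23% lies between the 0% and 74% stops, so the local fraction is t = (23 − 0)/(74 − 0) = 23/74 ≈ 0.3108.
R = 141 + 0.3108 × (142 − 141) = 141.311 → 141
G = 21 + 0.3108 × (68 − 21) = 35.608 → 36
B = 224 + 0.3108 × (173 − 224) = 208.149 → 208

(141, 36, 208)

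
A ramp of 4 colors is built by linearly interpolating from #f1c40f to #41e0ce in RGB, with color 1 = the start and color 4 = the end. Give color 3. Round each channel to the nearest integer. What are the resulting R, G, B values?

(124, 215, 142)

With 4 swatches and endpoints inclusive, swatch 3 sits at t = (3 − 1)/(4 − 1) = 2/3 ≈ 0.6667.
#f1c40f → (241, 196, 15); #41e0ce → (65, 224, 206).
R = 241 + 0.6667 × (65 − 241) = 123.661 → 124
G = 196 + 0.6667 × (224 − 196) = 214.668 → 215
B = 15 + 0.6667 × (206 − 15) = 142.34 → 142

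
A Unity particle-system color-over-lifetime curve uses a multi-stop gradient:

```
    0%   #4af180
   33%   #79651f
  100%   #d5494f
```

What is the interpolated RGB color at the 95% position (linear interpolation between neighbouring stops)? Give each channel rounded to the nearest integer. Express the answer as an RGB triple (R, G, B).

95% lies between the 33% and 100% stops, so the local fraction is t = (95 − 33)/(100 − 33) = 62/67 ≈ 0.9254.
#79651f → (121, 101, 31); #d5494f → (213, 73, 79).
R = 121 + 0.9254 × (213 − 121) = 206.137 → 206
G = 101 + 0.9254 × (73 − 101) = 75.089 → 75
B = 31 + 0.9254 × (79 − 31) = 75.419 → 75

(206, 75, 75)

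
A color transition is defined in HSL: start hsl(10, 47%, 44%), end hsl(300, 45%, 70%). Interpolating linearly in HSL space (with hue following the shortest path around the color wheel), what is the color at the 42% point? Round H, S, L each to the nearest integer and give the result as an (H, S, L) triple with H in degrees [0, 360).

Hue: 300 − 10 = 290°, but |290| > 180 so the shorter arc goes the other way: Δh = 290 − 360 = -70°.
H = 10 + 0.42 × (-70) = -19.4 → -19 → -19 mod 360 = 341°
S = 47 + 0.42 × (45 − 47) = 46.16 → 46%
L = 44 + 0.42 × (70 − 44) = 54.92 → 55%

(341, 46, 55)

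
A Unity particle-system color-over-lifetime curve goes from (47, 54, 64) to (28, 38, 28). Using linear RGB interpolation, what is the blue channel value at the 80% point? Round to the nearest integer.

B = 64 + 0.8 × (28 − 64) = 35.2 → 35

35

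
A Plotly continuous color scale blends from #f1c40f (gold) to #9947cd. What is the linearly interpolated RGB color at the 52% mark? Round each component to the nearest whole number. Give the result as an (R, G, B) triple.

(195, 131, 114)

#f1c40f → (241, 196, 15); #9947cd → (153, 71, 205).
52% corresponds to t = 0.52.
R = 241 + 0.52 × (153 − 241) = 241 + 0.52 × -88 = 195.24 → 195
G = 196 + 0.52 × (71 − 196) = 196 + 0.52 × -125 = 131 → 131
B = 15 + 0.52 × (205 − 15) = 15 + 0.52 × 190 = 113.8 → 114
So the blended color is (195, 131, 114), about #c38372.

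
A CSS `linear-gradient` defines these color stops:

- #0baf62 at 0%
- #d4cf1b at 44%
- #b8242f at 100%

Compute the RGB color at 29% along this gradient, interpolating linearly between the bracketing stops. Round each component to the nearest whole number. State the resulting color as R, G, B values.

29% lies between the 0% and 44% stops, so the local fraction is t = (29 − 0)/(44 − 0) = 29/44 ≈ 0.6591.
#0baf62 → (11, 175, 98); #d4cf1b → (212, 207, 27).
R = 11 + 0.6591 × (212 − 11) = 143.479 → 143
G = 175 + 0.6591 × (207 − 175) = 196.091 → 196
B = 98 + 0.6591 × (27 − 98) = 51.204 → 51

(143, 196, 51)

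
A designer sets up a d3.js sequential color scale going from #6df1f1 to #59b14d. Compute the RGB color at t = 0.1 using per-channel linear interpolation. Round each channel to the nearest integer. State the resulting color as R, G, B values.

(107, 235, 225)

#6df1f1 → (109, 241, 241); #59b14d → (89, 177, 77).
R = 109 + 0.1 × (89 − 109) = 109 + 0.1 × -20 = 107 → 107
G = 241 + 0.1 × (177 − 241) = 241 + 0.1 × -64 = 234.6 → 235
B = 241 + 0.1 × (77 − 241) = 241 + 0.1 × -164 = 224.6 → 225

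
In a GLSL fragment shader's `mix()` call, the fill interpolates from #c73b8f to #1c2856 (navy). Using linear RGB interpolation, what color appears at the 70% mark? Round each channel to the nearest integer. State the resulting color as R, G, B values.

(79, 46, 103)

#c73b8f → (199, 59, 143); #1c2856 → (28, 40, 86).
70% corresponds to t = 0.7.
R = 199 + 0.7 × (28 − 199) = 199 + 0.7 × -171 = 79.3 → 79
G = 59 + 0.7 × (40 − 59) = 59 + 0.7 × -19 = 45.7 → 46
B = 143 + 0.7 × (86 − 143) = 143 + 0.7 × -57 = 103.1 → 103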